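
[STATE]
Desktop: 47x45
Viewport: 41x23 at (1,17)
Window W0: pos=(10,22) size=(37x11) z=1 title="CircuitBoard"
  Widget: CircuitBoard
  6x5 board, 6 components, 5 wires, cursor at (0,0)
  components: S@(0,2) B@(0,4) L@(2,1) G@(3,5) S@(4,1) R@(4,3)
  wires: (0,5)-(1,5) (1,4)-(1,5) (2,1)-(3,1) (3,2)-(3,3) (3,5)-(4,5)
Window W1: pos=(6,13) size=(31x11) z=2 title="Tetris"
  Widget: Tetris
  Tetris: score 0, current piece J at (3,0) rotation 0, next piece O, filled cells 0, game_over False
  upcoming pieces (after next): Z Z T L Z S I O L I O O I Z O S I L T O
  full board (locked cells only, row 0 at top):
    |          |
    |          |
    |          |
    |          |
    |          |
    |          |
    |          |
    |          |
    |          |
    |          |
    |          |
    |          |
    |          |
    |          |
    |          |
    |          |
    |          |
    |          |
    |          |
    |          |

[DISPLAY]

     ┃          │▓▓                ┃     
     ┃          │▓▓                ┃     
     ┃          │                  ┃     
     ┃          │                  ┃     
     ┃          │                  ┃     
     ┃          │Score:            ┃━━━━━
     ┗━━━━━━━━━━━━━━━━━━━━━━━━━━━━━┛     
         ┠───────────────────────────────
         ┃   0 1 2 3 4 5                 
         ┃0  [.]      S       B   ·      
         ┃                        │      
         ┃1                   · ─ ·      
         ┃                               
         ┃2       L                      
         ┃        │                      
         ┗━━━━━━━━━━━━━━━━━━━━━━━━━━━━━━━
                                         
                                         
                                         
                                         
                                         
                                         
                                         


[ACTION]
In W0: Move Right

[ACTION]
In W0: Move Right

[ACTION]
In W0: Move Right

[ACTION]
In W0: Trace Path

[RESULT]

     ┃          │▓▓                ┃     
     ┃          │▓▓                ┃     
     ┃          │                  ┃     
     ┃          │                  ┃     
     ┃          │                  ┃     
     ┃          │Score:            ┃━━━━━
     ┗━━━━━━━━━━━━━━━━━━━━━━━━━━━━━┛     
         ┠───────────────────────────────
         ┃   0 1 2 3 4 5                 
         ┃0           S  [.]  B   ·      
         ┃                        │      
         ┃1                   · ─ ·      
         ┃                               
         ┃2       L                      
         ┃        │                      
         ┗━━━━━━━━━━━━━━━━━━━━━━━━━━━━━━━
                                         
                                         
                                         
                                         
                                         
                                         
                                         


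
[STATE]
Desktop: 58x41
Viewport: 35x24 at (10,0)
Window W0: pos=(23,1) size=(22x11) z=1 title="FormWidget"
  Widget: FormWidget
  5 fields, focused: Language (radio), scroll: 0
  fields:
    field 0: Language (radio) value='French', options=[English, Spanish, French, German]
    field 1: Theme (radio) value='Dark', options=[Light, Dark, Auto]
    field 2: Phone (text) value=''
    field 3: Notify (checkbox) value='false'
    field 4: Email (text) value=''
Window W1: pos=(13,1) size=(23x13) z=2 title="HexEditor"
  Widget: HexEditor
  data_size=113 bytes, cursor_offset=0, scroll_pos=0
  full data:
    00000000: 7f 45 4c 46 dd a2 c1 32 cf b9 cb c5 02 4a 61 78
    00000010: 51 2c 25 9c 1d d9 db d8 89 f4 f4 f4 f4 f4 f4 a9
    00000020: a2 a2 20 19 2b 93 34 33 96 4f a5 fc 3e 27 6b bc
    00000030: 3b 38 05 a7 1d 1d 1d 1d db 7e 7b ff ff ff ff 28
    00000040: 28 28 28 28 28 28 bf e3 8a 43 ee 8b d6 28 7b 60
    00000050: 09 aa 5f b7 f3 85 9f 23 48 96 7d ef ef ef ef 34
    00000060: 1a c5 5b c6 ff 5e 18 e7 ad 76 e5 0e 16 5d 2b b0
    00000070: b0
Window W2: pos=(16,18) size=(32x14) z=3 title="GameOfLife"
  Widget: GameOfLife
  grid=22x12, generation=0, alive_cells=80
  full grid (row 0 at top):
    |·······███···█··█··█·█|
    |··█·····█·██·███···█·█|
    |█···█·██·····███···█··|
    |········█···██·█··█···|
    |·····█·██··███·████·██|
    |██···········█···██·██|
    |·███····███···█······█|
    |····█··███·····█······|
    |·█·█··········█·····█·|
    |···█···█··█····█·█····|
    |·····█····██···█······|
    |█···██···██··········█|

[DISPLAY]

                                   
   ┏━━━━━━━━━━━━━━━━━━━━━┓━━━━━━━━┓
   ┃ HexEditor           ┃        ┃
   ┠─────────────────────┨────────┨
   ┃00000000  7F 45 4c 46┃  ( ) En┃
   ┃00000010  51 2c 25 9c┃  ( ) Li┃
   ┃00000020  a2 a2 20 19┃  [    ]┃
   ┃00000030  3b 38 05 a7┃  [ ]   ┃
   ┃00000040  28 28 28 28┃  [    ]┃
   ┃00000050  09 aa 5f b7┃        ┃
   ┃00000060  1a c5 5b c6┃        ┃
   ┃00000070  b0         ┃━━━━━━━━┛
   ┃                     ┃         
   ┗━━━━━━━━━━━━━━━━━━━━━┛         
                                   
                                   
                                   
                                   
      ┏━━━━━━━━━━━━━━━━━━━━━━━━━━━━
      ┃ GameOfLife                 
      ┠────────────────────────────
      ┃Gen: 0                      
      ┃··█·····█·██·███···█·█      
      ┃█···█·██·····███···█··      


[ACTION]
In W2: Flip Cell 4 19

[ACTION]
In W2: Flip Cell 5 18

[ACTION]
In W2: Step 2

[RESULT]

                                   
   ┏━━━━━━━━━━━━━━━━━━━━━┓━━━━━━━━┓
   ┃ HexEditor           ┃        ┃
   ┠─────────────────────┨────────┨
   ┃00000000  7F 45 4c 46┃  ( ) En┃
   ┃00000010  51 2c 25 9c┃  ( ) Li┃
   ┃00000020  a2 a2 20 19┃  [    ]┃
   ┃00000030  3b 38 05 a7┃  [ ]   ┃
   ┃00000040  28 28 28 28┃  [    ]┃
   ┃00000050  09 aa 5f b7┃        ┃
   ┃00000060  1a c5 5b c6┃        ┃
   ┃00000070  b0         ┃━━━━━━━━┛
   ┃                     ┃         
   ┗━━━━━━━━━━━━━━━━━━━━━┛         
                                   
                                   
                                   
                                   
      ┏━━━━━━━━━━━━━━━━━━━━━━━━━━━━
      ┃ GameOfLife                 
      ┠────────────────────────────
      ┃Gen: 2                      
      ┃······█·····█··██·█·█·      
      ┃······████·█······█·█·      


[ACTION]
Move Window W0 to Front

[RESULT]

                                   
   ┏━━━━━━━━━┏━━━━━━━━━━━━━━━━━━━━┓
   ┃ HexEdito┃ FormWidget         ┃
   ┠─────────┠────────────────────┨
   ┃00000000 ┃> Language:   ( ) En┃
   ┃00000010 ┃  Theme:      ( ) Li┃
   ┃00000020 ┃  Phone:      [    ]┃
   ┃00000030 ┃  Notify:     [ ]   ┃
   ┃00000040 ┃  Email:      [    ]┃
   ┃00000050 ┃                    ┃
   ┃00000060 ┃                    ┃
   ┃00000070 ┗━━━━━━━━━━━━━━━━━━━━┛
   ┃                     ┃         
   ┗━━━━━━━━━━━━━━━━━━━━━┛         
                                   
                                   
                                   
                                   
      ┏━━━━━━━━━━━━━━━━━━━━━━━━━━━━
      ┃ GameOfLife                 
      ┠────────────────────────────
      ┃Gen: 2                      
      ┃······█·····█··██·█·█·      
      ┃······████·█······█·█·      


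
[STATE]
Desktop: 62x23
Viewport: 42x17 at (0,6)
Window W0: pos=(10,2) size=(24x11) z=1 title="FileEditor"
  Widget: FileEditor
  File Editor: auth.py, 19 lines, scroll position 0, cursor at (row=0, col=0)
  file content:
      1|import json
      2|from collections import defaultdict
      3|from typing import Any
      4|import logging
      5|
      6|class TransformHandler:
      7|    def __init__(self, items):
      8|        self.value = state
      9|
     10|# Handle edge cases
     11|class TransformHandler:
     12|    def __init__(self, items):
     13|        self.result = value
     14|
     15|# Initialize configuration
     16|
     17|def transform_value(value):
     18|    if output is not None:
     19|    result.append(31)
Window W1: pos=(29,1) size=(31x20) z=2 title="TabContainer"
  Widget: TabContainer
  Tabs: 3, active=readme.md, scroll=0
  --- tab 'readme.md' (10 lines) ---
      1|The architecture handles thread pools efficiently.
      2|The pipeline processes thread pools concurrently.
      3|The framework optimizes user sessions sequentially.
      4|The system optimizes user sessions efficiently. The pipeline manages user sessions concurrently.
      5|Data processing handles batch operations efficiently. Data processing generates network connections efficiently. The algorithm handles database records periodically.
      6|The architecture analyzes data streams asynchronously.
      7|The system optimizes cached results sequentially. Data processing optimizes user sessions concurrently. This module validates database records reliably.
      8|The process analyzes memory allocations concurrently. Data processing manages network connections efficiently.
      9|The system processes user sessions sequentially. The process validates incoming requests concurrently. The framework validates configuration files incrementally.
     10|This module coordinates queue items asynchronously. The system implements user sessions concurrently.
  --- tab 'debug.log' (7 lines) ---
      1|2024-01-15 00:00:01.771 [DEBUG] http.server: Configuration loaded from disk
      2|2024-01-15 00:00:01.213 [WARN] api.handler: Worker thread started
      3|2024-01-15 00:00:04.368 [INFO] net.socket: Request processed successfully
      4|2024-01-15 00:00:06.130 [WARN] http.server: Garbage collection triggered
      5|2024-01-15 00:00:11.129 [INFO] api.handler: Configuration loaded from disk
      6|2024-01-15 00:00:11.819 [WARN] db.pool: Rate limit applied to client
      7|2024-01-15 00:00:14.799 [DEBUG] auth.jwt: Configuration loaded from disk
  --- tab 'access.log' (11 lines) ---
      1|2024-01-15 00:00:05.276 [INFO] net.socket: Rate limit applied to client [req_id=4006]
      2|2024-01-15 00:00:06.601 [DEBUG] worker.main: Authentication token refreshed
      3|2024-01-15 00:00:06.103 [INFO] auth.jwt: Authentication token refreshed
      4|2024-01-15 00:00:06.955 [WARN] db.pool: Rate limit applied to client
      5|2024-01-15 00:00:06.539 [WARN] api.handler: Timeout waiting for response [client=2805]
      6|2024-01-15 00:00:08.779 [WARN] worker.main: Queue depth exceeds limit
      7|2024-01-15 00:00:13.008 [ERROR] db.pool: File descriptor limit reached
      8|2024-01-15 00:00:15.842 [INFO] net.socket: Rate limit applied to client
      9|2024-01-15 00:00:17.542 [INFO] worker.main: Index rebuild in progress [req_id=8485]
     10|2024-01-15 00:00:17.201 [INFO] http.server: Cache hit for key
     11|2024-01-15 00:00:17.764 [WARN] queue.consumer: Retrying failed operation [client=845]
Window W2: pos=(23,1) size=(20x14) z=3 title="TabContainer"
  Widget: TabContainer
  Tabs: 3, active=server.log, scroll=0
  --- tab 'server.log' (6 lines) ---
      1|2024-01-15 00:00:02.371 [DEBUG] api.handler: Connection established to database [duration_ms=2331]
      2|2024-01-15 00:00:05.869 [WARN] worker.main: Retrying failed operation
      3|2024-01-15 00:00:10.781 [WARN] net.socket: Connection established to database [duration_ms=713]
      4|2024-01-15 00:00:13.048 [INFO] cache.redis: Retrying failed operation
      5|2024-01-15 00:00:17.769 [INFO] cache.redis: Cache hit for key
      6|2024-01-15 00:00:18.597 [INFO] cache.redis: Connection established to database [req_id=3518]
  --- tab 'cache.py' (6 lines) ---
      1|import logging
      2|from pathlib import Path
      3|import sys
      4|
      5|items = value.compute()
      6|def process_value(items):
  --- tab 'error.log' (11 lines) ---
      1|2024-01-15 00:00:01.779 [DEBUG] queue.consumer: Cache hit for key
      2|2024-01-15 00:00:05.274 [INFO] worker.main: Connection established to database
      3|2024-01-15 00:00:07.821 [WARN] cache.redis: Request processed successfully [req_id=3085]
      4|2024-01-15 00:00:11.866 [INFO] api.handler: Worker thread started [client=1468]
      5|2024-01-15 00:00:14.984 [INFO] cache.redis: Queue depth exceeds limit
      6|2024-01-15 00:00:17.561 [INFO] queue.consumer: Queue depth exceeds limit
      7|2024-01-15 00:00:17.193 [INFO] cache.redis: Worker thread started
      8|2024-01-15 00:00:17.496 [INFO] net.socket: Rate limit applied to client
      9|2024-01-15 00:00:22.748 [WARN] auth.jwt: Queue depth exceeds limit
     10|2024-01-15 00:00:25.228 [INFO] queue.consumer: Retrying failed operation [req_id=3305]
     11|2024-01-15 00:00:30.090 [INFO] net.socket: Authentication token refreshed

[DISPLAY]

          ┃from collect┃2024-01-15 00:00:0
          ┃from typing ┃2024-01-15 00:00:0
          ┃import loggi┃2024-01-15 00:00:1
          ┃            ┃2024-01-15 00:00:1
          ┃class Transf┃2024-01-15 00:00:1
          ┃    def __in┃2024-01-15 00:00:1
          ┗━━━━━━━━━━━━┃                  
                       ┃                  
                       ┗━━━━━━━━━━━━━━━━━━
                             ┃This module 
                             ┃            
                             ┃            
                             ┃            
                             ┃            
                             ┗━━━━━━━━━━━━
                                          
                                          


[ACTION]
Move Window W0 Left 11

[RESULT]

┃from collections impo█┃2024-01-15 00:00:0
┃from typing import An░┃2024-01-15 00:00:0
┃import logging       ░┃2024-01-15 00:00:1
┃                     ░┃2024-01-15 00:00:1
┃class TransformHandle░┃2024-01-15 00:00:1
┃    def __init__(self▼┃2024-01-15 00:00:1
┗━━━━━━━━━━━━━━━━━━━━━━┃                  
                       ┃                  
                       ┗━━━━━━━━━━━━━━━━━━
                             ┃This module 
                             ┃            
                             ┃            
                             ┃            
                             ┃            
                             ┗━━━━━━━━━━━━
                                          
                                          


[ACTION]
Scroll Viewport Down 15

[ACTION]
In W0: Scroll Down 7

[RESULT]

┃                     ░┃2024-01-15 00:00:0
┃# Handle edge cases  ░┃2024-01-15 00:00:0
┃class TransformHandle█┃2024-01-15 00:00:1
┃    def __init__(self░┃2024-01-15 00:00:1
┃        self.result =░┃2024-01-15 00:00:1
┃                     ▼┃2024-01-15 00:00:1
┗━━━━━━━━━━━━━━━━━━━━━━┃                  
                       ┃                  
                       ┗━━━━━━━━━━━━━━━━━━
                             ┃This module 
                             ┃            
                             ┃            
                             ┃            
                             ┃            
                             ┗━━━━━━━━━━━━
                                          
                                          


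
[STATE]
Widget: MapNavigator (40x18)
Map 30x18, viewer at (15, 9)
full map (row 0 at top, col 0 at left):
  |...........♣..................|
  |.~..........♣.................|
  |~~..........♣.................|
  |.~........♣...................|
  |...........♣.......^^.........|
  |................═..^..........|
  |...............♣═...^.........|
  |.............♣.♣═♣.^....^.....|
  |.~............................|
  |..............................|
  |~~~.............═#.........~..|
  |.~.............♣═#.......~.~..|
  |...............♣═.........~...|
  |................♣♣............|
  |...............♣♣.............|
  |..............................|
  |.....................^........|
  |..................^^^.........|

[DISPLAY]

     ...........♣..................     
     .~..........♣.................     
     ~~..........♣.................     
     .~........♣...................     
     ...........♣.......^^.........     
     ................═..^..........     
     ...............♣═...^.........     
     .............♣.♣═♣.^....^.....     
     .~............................     
     ...............@..............     
     ~~~.............═#.........~..     
     .~.............♣═#.......~.~..     
     ...............♣═.........~...     
     ................♣♣............     
     ...............♣♣.............     
     ..............................     
     .....................^........     
     ..................^^^.........     


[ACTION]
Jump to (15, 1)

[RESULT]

                                        
                                        
                                        
                                        
                                        
                                        
                                        
                                        
     ...........♣..................     
     .~..........♣..@..............     
     ~~..........♣.................     
     .~........♣...................     
     ...........♣.......^^.........     
     ................═..^..........     
     ...............♣═...^.........     
     .............♣.♣═♣.^....^.....     
     .~............................     
     ..............................     


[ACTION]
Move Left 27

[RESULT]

                                        
                                        
                                        
                                        
                                        
                                        
                                        
                                        
                    ...........♣........
                    @~..........♣.......
                    ~~..........♣.......
                    .~........♣.........
                    ...........♣.......^
                    ................═..^
                    ...............♣═...
                    .............♣.♣═♣.^
                    .~..................
                    ....................


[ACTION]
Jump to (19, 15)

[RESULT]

 ...............♣═...^.........         
 .............♣.♣═♣.^....^.....         
 .~............................         
 ..............................         
 ~~~.............═#.........~..         
 .~.............♣═#.......~.~..         
 ...............♣═.........~...         
 ................♣♣............         
 ...............♣♣.............         
 ...................@..........         
 .....................^........         
 ..................^^^.........         
                                        
                                        
                                        
                                        
                                        
                                        


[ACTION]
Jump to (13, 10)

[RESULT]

       .~..........♣.................   
       ~~..........♣.................   
       .~........♣...................   
       ...........♣.......^^.........   
       ................═..^..........   
       ...............♣═...^.........   
       .............♣.♣═♣.^....^.....   
       .~............................   
       ..............................   
       ~~~..........@..═#.........~..   
       .~.............♣═#.......~.~..   
       ...............♣═.........~...   
       ................♣♣............   
       ...............♣♣.............   
       ..............................   
       .....................^........   
       ..................^^^.........   
                                        


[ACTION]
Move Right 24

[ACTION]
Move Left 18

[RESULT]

         .~..........♣................. 
         ~~..........♣................. 
         .~........♣................... 
         ...........♣.......^^......... 
         ................═..^.......... 
         ...............♣═...^......... 
         .............♣.♣═♣.^....^..... 
         .~............................ 
         .............................. 
         ~~~........@....═#.........~.. 
         .~.............♣═#.......~.~.. 
         ...............♣═.........~... 
         ................♣♣............ 
         ...............♣♣............. 
         .............................. 
         .....................^........ 
         ..................^^^......... 
                                        


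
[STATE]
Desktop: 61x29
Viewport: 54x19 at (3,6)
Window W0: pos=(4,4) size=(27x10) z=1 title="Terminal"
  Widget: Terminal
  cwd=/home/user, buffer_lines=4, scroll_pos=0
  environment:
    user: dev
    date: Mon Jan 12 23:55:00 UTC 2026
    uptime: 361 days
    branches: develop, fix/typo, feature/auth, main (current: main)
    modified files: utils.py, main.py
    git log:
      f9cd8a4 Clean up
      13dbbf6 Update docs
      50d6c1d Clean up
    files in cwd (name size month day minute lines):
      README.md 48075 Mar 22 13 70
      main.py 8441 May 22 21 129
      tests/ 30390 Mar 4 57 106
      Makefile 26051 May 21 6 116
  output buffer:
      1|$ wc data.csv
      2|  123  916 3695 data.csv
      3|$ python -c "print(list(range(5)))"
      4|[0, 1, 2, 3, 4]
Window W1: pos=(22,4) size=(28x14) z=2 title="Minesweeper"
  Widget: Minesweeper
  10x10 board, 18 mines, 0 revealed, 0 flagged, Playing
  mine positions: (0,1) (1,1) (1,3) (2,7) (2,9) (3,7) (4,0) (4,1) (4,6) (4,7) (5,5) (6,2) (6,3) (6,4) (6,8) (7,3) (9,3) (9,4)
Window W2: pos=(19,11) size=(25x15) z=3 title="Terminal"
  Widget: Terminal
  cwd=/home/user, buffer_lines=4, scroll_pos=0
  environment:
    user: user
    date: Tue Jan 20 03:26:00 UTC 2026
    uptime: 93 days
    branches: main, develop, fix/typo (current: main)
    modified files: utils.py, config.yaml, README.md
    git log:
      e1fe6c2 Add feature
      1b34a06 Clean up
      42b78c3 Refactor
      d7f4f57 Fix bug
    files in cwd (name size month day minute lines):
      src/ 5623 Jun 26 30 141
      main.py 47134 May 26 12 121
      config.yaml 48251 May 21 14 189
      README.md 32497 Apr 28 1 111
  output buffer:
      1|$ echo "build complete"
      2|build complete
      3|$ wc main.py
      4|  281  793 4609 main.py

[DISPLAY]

 ┠─────────────────┠──────────────────────────┨       
 ┃$ wc data.csv    ┃■■■■■■■■■■                ┃       
 ┃  123  916 3695 d┃■■■■■■■■■■                ┃       
 ┃$ python -c "prin┃■■■■■■■■■■                ┃       
 ┃[0, 1, 2, 3, 4]  ┃■■■■■■■■■■                ┃       
 ┃$ █           ┏━━━━━━━━━━━━━━━━━━━━━━━┓     ┃       
 ┃              ┃ Terminal              ┃     ┃       
 ┗━━━━━━━━━━━━━━┠───────────────────────┨     ┃       
                ┃$ echo "build complete"┃     ┃       
                ┃build complete         ┃     ┃       
                ┃$ wc main.py           ┃     ┃       
                ┃  281  793 4609 main.py┃━━━━━┛       
                ┃$ █                    ┃             
                ┃                       ┃             
                ┃                       ┃             
                ┃                       ┃             
                ┃                       ┃             
                ┃                       ┃             
                ┃                       ┃             


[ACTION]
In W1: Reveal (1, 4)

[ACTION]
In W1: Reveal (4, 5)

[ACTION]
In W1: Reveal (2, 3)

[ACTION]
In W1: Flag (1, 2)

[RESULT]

 ┠─────────────────┠──────────────────────────┨       
 ┃$ wc data.csv    ┃■■■■■■■■■■                ┃       
 ┃  123  916 3695 d┃■■⚑■1■■■■■                ┃       
 ┃$ python -c "prin┃■■■1■■■■■■                ┃       
 ┃[0, 1, 2, 3, 4]  ┃■■■■■■■■■■                ┃       
 ┃$ █           ┏━━━━━━━━━━━━━━━━━━━━━━━┓     ┃       
 ┃              ┃ Terminal              ┃     ┃       
 ┗━━━━━━━━━━━━━━┠───────────────────────┨     ┃       
                ┃$ echo "build complete"┃     ┃       
                ┃build complete         ┃     ┃       
                ┃$ wc main.py           ┃     ┃       
                ┃  281  793 4609 main.py┃━━━━━┛       
                ┃$ █                    ┃             
                ┃                       ┃             
                ┃                       ┃             
                ┃                       ┃             
                ┃                       ┃             
                ┃                       ┃             
                ┃                       ┃             


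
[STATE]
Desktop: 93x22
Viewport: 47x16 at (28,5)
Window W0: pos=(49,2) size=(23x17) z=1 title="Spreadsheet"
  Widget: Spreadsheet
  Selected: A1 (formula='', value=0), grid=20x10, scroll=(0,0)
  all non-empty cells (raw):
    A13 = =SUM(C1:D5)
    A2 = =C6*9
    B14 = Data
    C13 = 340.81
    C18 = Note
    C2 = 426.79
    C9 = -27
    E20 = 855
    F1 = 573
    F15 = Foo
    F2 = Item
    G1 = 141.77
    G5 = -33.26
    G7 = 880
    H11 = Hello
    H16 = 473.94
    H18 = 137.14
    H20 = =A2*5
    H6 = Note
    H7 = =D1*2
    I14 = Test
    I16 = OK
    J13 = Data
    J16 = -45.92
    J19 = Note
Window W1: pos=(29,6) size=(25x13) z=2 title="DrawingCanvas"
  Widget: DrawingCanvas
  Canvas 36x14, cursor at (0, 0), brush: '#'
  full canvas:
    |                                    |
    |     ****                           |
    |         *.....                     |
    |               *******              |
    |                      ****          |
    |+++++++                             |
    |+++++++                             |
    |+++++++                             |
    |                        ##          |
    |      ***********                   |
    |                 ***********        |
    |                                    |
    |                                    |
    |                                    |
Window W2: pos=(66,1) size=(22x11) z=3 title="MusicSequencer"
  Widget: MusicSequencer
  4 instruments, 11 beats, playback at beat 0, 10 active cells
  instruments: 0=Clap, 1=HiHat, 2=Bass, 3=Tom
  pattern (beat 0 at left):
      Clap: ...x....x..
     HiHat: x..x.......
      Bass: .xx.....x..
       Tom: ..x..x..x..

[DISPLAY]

                     ┃A1:             ┃  Clap··
 ┏━━━━━━━━━━━━━━━━━━━━━━━┓   A       B┃ HiHat█·
 ┃ DrawingCanvas         ┃------------┃  Bass·█
 ┠───────────────────────┨     [0]    ┃   Tom··
 ┃+                      ┃       0    ┃        
 ┃     ****              ┃       0    ┃        
 ┃         *.....        ┃       0    ┗━━━━━━━━
 ┃               ******* ┃       0       0 ┃   
 ┃                      *┃       0       0 ┃   
 ┃+++++++                ┃       0       0 ┃   
 ┃+++++++                ┃       0       0 ┃   
 ┃+++++++                ┃       0       0 ┃   
 ┃                       ┃       0       0 ┃   
 ┗━━━━━━━━━━━━━━━━━━━━━━━┛━━━━━━━━━━━━━━━━━┛   
                                               
                                               


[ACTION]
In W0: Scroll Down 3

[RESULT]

                     ┃A1:             ┃  Clap··
 ┏━━━━━━━━━━━━━━━━━━━━━━━┓   A       B┃ HiHat█·
 ┃ DrawingCanvas         ┃------------┃  Bass·█
 ┠───────────────────────┨       0    ┃   Tom··
 ┃+                      ┃       0    ┃        
 ┃     ****              ┃       0    ┃        
 ┃         *.....        ┃       0    ┗━━━━━━━━
 ┃               ******* ┃       0       0 ┃   
 ┃                      *┃       0       0 ┃   
 ┃+++++++                ┃       0       0 ┃   
 ┃+++++++                ┃       0       0 ┃   
 ┃+++++++                ┃       0       0 ┃   
 ┃                       ┃  426.79       0 ┃   
 ┗━━━━━━━━━━━━━━━━━━━━━━━┛━━━━━━━━━━━━━━━━━┛   
                                               
                                               


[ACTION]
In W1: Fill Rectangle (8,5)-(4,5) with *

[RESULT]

                     ┃A1:             ┃  Clap··
 ┏━━━━━━━━━━━━━━━━━━━━━━━┓   A       B┃ HiHat█·
 ┃ DrawingCanvas         ┃------------┃  Bass·█
 ┠───────────────────────┨       0    ┃   Tom··
 ┃+                      ┃       0    ┃        
 ┃     ****              ┃       0    ┃        
 ┃         *.....        ┃       0    ┗━━━━━━━━
 ┃               ******* ┃       0       0 ┃   
 ┃     *                *┃       0       0 ┃   
 ┃+++++*+                ┃       0       0 ┃   
 ┃+++++*+                ┃       0       0 ┃   
 ┃+++++*+                ┃       0       0 ┃   
 ┃     *                 ┃  426.79       0 ┃   
 ┗━━━━━━━━━━━━━━━━━━━━━━━┛━━━━━━━━━━━━━━━━━┛   
                                               
                                               


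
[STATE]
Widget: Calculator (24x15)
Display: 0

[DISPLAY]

                       0
┌───┬───┬───┬───┐       
│ 7 │ 8 │ 9 │ ÷ │       
├───┼───┼───┼───┤       
│ 4 │ 5 │ 6 │ × │       
├───┼───┼───┼───┤       
│ 1 │ 2 │ 3 │ - │       
├───┼───┼───┼───┤       
│ 0 │ . │ = │ + │       
├───┼───┼───┼───┤       
│ C │ MC│ MR│ M+│       
└───┴───┴───┴───┘       
                        
                        
                        


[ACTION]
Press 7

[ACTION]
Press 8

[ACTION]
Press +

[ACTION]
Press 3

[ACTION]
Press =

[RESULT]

                      81
┌───┬───┬───┬───┐       
│ 7 │ 8 │ 9 │ ÷ │       
├───┼───┼───┼───┤       
│ 4 │ 5 │ 6 │ × │       
├───┼───┼───┼───┤       
│ 1 │ 2 │ 3 │ - │       
├───┼───┼───┼───┤       
│ 0 │ . │ = │ + │       
├───┼───┼───┼───┤       
│ C │ MC│ MR│ M+│       
└───┴───┴───┴───┘       
                        
                        
                        


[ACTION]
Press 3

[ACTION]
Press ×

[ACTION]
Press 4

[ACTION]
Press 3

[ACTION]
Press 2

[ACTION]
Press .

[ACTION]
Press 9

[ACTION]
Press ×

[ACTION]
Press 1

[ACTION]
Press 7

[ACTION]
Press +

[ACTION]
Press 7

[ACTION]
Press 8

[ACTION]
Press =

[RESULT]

                 22155.9
┌───┬───┬───┬───┐       
│ 7 │ 8 │ 9 │ ÷ │       
├───┼───┼───┼───┤       
│ 4 │ 5 │ 6 │ × │       
├───┼───┼───┼───┤       
│ 1 │ 2 │ 3 │ - │       
├───┼───┼───┼───┤       
│ 0 │ . │ = │ + │       
├───┼───┼───┼───┤       
│ C │ MC│ MR│ M+│       
└───┴───┴───┴───┘       
                        
                        
                        


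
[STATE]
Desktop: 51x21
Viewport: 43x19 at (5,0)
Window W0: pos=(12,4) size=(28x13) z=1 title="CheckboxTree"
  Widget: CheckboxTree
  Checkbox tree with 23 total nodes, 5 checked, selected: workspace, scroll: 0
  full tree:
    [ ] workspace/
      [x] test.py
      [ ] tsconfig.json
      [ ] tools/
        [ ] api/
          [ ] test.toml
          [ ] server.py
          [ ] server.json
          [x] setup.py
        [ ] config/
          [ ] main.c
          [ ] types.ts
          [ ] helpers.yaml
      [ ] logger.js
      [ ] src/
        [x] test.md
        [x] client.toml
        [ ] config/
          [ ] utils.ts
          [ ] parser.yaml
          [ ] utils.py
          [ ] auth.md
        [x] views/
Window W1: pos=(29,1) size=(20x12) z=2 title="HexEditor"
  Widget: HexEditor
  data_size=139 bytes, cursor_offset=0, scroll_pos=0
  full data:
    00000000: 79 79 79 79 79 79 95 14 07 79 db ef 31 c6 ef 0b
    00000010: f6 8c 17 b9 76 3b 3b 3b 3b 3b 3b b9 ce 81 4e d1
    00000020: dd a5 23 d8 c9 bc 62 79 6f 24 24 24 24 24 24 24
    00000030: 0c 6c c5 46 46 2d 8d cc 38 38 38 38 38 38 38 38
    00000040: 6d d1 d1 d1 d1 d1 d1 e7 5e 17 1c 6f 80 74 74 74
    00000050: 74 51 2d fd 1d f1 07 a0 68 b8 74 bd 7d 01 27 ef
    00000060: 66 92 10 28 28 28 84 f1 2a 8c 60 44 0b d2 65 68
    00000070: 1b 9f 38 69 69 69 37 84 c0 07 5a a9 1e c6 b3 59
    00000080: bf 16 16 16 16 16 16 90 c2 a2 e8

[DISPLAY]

                                           
                        ┏━━━━━━━━━━━━━━━━━━
                        ┃ HexEditor        
                        ┠──────────────────
       ┏━━━━━━━━━━━━━━━━┃00000000  79 79 79
       ┃ CheckboxTree   ┃00000010  f6 8c 17
       ┠────────────────┃00000020  dd a5 23
       ┃>[-] workspace/ ┃00000030  0c 6c c5
       ┃   [x] test.py  ┃00000040  6d d1 d1
       ┃   [ ] tsconfig.┃00000050  74 51 2d
       ┃   [-] tools/   ┃00000060  66 92 10
       ┃     [-] api/   ┃00000070  1b 9f 38
       ┃       [ ] test.┗━━━━━━━━━━━━━━━━━━
       ┃       [ ] server.py      ┃        
       ┃       [ ] server.json    ┃        
       ┃       [x] setup.py       ┃        
       ┗━━━━━━━━━━━━━━━━━━━━━━━━━━┛        
                                           
                                           


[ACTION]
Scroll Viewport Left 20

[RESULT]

                                           
                             ┏━━━━━━━━━━━━━
                             ┃ HexEditor   
                             ┠─────────────
            ┏━━━━━━━━━━━━━━━━┃00000000  79 
            ┃ CheckboxTree   ┃00000010  f6 
            ┠────────────────┃00000020  dd 
            ┃>[-] workspace/ ┃00000030  0c 
            ┃   [x] test.py  ┃00000040  6d 
            ┃   [ ] tsconfig.┃00000050  74 
            ┃   [-] tools/   ┃00000060  66 
            ┃     [-] api/   ┃00000070  1b 
            ┃       [ ] test.┗━━━━━━━━━━━━━
            ┃       [ ] server.py      ┃   
            ┃       [ ] server.json    ┃   
            ┃       [x] setup.py       ┃   
            ┗━━━━━━━━━━━━━━━━━━━━━━━━━━┛   
                                           
                                           


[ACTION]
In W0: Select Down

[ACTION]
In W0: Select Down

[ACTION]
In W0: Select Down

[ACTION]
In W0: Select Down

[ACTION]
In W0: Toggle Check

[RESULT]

                                           
                             ┏━━━━━━━━━━━━━
                             ┃ HexEditor   
                             ┠─────────────
            ┏━━━━━━━━━━━━━━━━┃00000000  79 
            ┃ CheckboxTree   ┃00000010  f6 
            ┠────────────────┃00000020  dd 
            ┃ [-] workspace/ ┃00000030  0c 
            ┃   [x] test.py  ┃00000040  6d 
            ┃   [ ] tsconfig.┃00000050  74 
            ┃   [-] tools/   ┃00000060  66 
            ┃>    [x] api/   ┃00000070  1b 
            ┃       [x] test.┗━━━━━━━━━━━━━
            ┃       [x] server.py      ┃   
            ┃       [x] server.json    ┃   
            ┃       [x] setup.py       ┃   
            ┗━━━━━━━━━━━━━━━━━━━━━━━━━━┛   
                                           
                                           


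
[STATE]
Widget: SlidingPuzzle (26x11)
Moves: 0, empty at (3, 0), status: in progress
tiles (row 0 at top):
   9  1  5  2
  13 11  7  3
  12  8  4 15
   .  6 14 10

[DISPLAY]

┌────┬────┬────┬────┐     
│  9 │  1 │  5 │  2 │     
├────┼────┼────┼────┤     
│ 13 │ 11 │  7 │  3 │     
├────┼────┼────┼────┤     
│ 12 │  8 │  4 │ 15 │     
├────┼────┼────┼────┤     
│    │  6 │ 14 │ 10 │     
└────┴────┴────┴────┘     
Moves: 0                  
                          


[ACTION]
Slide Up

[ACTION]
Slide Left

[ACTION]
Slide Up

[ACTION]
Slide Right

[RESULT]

┌────┬────┬────┬────┐     
│  9 │  1 │  5 │  2 │     
├────┼────┼────┼────┤     
│ 13 │ 11 │  7 │  3 │     
├────┼────┼────┼────┤     
│ 12 │  8 │  4 │ 15 │     
├────┼────┼────┼────┤     
│    │  6 │ 14 │ 10 │     
└────┴────┴────┴────┘     
Moves: 2                  
                          


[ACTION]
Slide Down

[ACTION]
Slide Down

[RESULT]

┌────┬────┬────┬────┐     
│  9 │  1 │  5 │  2 │     
├────┼────┼────┼────┤     
│    │ 11 │  7 │  3 │     
├────┼────┼────┼────┤     
│ 13 │  8 │  4 │ 15 │     
├────┼────┼────┼────┤     
│ 12 │  6 │ 14 │ 10 │     
└────┴────┴────┴────┘     
Moves: 4                  
                          
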